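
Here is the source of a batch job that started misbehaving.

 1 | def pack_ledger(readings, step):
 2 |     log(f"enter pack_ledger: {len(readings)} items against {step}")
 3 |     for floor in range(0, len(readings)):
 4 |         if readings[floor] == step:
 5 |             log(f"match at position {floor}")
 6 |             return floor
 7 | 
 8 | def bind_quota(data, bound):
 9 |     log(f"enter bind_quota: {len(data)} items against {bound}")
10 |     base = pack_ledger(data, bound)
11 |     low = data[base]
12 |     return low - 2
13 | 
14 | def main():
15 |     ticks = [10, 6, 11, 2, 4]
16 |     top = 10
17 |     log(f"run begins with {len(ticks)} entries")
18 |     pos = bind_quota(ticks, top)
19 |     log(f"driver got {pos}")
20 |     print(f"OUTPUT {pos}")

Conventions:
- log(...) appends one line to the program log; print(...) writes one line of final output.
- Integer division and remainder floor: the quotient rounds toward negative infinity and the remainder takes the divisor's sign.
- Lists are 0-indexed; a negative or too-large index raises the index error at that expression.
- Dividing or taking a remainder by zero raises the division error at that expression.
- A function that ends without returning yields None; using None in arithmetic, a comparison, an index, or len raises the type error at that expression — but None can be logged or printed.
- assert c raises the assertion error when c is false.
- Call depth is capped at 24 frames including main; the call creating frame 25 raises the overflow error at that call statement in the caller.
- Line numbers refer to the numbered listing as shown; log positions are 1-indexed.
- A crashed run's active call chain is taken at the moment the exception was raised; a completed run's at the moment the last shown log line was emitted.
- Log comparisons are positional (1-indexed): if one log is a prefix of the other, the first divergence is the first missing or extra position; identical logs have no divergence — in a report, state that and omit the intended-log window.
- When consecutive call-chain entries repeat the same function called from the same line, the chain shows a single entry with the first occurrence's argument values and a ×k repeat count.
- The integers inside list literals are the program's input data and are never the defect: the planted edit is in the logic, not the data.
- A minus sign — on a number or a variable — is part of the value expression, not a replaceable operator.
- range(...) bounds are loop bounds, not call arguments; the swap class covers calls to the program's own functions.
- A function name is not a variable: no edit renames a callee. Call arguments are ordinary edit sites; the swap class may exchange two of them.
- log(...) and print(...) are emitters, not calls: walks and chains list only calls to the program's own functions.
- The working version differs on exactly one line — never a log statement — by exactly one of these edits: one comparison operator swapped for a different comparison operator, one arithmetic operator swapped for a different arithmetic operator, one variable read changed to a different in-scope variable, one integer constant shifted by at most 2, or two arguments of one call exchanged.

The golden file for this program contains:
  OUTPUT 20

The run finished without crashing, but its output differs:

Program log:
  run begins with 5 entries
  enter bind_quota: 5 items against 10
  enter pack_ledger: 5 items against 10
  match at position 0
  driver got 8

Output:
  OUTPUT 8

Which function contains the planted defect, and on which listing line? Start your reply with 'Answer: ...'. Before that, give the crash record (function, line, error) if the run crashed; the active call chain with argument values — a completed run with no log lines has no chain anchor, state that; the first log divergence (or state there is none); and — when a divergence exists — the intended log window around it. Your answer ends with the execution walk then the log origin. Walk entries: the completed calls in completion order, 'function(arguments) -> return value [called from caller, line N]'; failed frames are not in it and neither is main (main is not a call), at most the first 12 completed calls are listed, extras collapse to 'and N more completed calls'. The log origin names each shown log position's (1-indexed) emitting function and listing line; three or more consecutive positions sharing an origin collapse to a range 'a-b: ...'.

Answer: the defect is in bind_quota at line 12.
Core observation: The earliest visible damage is log position 5 — 'driver got 8' rather than the intended 'driver got 20'.
Call chain: main.
First divergence: at position 5 the run shows 'driver got 8' where the working version logs 'driver got 20'.
Intended log window:
  3: enter pack_ledger: 5 items against 10
  4: match at position 0
  5: driver got 20
Execution walk:
  pack_ledger([10, 6, 11, 2, 4], 10) -> 0  [called from bind_quota, line 10]
  bind_quota([10, 6, 11, 2, 4], 10) -> 8  [called from main, line 18]
Log line origins:
  1: from main, line 17
  2: from bind_quota, line 9
  3: from pack_ledger, line 2
  4: from pack_ledger, line 5
  5: from main, line 19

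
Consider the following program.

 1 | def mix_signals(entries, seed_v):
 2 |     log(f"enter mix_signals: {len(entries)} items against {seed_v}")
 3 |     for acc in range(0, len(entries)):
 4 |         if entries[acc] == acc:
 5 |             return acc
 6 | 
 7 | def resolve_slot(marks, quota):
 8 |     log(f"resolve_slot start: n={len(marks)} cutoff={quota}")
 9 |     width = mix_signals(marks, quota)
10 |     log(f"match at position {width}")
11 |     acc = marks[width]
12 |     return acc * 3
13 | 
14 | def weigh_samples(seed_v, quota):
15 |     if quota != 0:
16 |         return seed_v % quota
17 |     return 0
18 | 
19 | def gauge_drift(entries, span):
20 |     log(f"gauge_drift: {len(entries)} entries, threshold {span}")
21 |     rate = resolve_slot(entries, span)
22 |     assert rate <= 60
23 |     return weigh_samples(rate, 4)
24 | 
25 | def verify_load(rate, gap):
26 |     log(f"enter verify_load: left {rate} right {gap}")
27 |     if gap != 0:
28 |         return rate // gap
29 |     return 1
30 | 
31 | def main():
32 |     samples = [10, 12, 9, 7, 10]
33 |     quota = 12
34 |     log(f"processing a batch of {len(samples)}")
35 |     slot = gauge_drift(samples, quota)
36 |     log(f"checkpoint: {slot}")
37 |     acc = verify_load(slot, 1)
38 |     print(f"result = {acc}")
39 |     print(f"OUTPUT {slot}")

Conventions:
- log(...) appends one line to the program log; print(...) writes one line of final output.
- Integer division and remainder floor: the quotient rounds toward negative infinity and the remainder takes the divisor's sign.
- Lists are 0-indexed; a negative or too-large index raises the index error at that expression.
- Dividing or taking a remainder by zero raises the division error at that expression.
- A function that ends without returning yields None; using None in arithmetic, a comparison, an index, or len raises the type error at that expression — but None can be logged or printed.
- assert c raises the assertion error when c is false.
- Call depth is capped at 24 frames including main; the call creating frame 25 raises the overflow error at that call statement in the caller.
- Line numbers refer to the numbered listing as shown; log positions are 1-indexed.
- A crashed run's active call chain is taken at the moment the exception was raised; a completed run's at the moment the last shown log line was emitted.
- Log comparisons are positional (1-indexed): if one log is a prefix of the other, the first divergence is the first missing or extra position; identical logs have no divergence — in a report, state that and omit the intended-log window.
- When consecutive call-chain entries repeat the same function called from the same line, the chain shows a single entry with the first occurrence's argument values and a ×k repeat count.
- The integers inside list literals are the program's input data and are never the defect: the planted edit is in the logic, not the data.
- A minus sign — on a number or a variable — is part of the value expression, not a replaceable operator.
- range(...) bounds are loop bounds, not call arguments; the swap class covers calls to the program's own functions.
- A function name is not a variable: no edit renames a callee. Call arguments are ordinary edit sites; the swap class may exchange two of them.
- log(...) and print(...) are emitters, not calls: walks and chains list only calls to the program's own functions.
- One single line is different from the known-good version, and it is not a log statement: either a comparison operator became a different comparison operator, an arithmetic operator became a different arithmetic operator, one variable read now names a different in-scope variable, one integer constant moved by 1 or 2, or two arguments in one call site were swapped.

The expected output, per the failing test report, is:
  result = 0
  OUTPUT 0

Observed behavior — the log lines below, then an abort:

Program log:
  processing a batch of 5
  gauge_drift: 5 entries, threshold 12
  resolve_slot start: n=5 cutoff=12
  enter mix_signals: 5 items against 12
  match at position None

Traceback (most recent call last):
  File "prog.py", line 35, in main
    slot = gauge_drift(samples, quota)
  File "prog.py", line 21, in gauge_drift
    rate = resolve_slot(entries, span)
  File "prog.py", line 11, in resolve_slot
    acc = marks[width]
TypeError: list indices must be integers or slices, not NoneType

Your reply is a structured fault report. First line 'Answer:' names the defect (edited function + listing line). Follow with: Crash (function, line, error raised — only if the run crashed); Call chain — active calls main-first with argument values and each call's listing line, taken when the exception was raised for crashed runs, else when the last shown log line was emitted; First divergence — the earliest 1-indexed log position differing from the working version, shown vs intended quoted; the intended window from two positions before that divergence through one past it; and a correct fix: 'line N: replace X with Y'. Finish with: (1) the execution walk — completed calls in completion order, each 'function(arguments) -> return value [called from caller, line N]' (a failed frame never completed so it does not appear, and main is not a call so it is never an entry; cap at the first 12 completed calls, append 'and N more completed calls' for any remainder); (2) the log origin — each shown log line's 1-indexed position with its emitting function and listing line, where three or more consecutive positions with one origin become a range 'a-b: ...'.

Answer: the defect is in mix_signals at line 4.
Key fact: Everything matches until log position 5, which reads 'match at position None' in place of 'match at position 1'.
Crash: resolve_slot, line 11, TypeError.
Call chain: main -> gauge_drift([10, 12, 9, 7, 10], 12) (called at line 35) -> resolve_slot([10, 12, 9, 7, 10], 12) (called at line 21).
First divergence: position 5; shown 'match at position None' vs intended 'match at position 1'.
Intended log window:
  3: resolve_slot start: n=5 cutoff=12
  4: enter mix_signals: 5 items against 12
  5: match at position 1
  6: checkpoint: 0
Execution walk:
  mix_signals([10, 12, 9, 7, 10], 12) -> None  [called from resolve_slot, line 9]
Log origins:
  1: emitted by main (line 34)
  2: emitted by gauge_drift (line 20)
  3: emitted by resolve_slot (line 8)
  4: emitted by mix_signals (line 2)
  5: emitted by resolve_slot (line 10)
A correct fix: line 4: replace `entries[acc] == acc` with `entries[acc] == seed_v`.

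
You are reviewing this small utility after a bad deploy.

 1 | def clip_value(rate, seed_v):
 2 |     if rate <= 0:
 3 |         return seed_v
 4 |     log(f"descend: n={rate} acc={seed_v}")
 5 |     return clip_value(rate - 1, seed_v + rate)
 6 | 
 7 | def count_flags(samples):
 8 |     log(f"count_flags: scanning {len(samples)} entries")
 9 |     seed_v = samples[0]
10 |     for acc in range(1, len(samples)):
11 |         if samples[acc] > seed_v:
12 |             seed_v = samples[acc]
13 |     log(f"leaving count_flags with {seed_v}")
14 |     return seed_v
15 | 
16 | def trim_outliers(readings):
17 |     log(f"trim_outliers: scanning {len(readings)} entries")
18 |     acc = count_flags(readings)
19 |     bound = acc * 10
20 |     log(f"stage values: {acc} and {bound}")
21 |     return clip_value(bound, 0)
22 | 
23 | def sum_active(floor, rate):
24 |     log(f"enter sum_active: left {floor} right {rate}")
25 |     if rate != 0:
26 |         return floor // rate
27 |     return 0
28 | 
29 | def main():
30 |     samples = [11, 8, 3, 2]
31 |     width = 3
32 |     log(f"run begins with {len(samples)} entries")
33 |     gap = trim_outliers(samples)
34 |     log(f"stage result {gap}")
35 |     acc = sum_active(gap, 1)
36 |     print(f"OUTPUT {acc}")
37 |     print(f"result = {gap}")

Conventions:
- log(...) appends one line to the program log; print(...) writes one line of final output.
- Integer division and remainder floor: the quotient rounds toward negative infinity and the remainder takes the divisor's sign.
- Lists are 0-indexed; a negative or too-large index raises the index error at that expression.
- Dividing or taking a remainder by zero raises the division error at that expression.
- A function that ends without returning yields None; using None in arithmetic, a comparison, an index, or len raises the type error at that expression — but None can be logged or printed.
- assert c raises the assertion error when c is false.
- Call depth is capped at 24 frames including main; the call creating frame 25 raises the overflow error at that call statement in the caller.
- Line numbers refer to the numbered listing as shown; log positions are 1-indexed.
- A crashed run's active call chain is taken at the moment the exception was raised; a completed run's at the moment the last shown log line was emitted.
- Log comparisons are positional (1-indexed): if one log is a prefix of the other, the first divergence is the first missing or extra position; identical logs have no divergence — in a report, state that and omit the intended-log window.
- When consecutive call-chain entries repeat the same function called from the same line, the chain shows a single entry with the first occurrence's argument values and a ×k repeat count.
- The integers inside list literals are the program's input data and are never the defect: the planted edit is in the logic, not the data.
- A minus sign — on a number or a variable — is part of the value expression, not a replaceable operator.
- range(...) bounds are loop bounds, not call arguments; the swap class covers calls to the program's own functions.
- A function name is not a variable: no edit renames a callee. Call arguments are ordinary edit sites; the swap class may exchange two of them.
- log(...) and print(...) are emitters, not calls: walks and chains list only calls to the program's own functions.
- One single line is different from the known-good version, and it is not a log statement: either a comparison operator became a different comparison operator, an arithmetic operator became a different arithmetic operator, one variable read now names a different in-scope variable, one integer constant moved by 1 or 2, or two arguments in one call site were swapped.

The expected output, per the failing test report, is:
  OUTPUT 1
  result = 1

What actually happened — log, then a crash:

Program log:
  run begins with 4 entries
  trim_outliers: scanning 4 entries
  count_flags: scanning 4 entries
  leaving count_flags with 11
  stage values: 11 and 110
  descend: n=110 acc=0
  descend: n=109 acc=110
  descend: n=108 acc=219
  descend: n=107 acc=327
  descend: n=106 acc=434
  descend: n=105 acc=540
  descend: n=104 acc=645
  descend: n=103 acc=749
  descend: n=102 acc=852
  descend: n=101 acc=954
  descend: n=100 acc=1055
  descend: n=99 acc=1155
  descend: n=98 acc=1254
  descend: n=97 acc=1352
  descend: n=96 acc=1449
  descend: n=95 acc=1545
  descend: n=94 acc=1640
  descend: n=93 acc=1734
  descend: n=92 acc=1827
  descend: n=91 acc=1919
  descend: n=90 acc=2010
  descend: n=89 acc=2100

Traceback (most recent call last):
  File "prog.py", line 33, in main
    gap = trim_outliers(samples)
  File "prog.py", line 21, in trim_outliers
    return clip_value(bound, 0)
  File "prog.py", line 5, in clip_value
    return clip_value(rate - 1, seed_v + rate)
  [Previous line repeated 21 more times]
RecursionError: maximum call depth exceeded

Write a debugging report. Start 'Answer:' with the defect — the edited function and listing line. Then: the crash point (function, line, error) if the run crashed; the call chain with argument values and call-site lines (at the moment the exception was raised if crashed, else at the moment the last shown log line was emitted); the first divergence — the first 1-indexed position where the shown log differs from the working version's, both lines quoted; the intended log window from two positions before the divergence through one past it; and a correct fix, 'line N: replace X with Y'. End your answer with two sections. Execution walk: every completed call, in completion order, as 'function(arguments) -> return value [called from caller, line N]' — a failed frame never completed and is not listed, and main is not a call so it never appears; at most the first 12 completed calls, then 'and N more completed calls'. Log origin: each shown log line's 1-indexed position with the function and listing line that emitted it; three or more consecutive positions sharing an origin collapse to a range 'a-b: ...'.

Answer: the defect is in trim_outliers at line 19.
Key fact: Position 5 is the first bad log line: 'stage values: 11 and 110' should read 'stage values: 11 and 1'.
Crash: clip_value, line 5, RecursionError.
Call chain: main -> trim_outliers([11, 8, 3, 2]) (called at line 33) -> clip_value(110, 0) (called at line 21) -> clip_value(109, 110) (called at line 5) ×21.
First divergence: position 5 — the shown line 'stage values: 11 and 110' should read 'stage values: 11 and 1'.
Intended log window:
  3: count_flags: scanning 4 entries
  4: leaving count_flags with 11
  5: stage values: 11 and 1
  6: descend: n=1 acc=0
Execution walk:
  count_flags([11, 8, 3, 2]) -> 11  [called from trim_outliers, line 18]
Log origins:
  1: from main, line 32
  2: from trim_outliers, line 17
  3: from count_flags, line 8
  4: from count_flags, line 13
  5: from trim_outliers, line 20
  6-27: from clip_value, line 4
A correct fix: line 19: replace `*` with `%`.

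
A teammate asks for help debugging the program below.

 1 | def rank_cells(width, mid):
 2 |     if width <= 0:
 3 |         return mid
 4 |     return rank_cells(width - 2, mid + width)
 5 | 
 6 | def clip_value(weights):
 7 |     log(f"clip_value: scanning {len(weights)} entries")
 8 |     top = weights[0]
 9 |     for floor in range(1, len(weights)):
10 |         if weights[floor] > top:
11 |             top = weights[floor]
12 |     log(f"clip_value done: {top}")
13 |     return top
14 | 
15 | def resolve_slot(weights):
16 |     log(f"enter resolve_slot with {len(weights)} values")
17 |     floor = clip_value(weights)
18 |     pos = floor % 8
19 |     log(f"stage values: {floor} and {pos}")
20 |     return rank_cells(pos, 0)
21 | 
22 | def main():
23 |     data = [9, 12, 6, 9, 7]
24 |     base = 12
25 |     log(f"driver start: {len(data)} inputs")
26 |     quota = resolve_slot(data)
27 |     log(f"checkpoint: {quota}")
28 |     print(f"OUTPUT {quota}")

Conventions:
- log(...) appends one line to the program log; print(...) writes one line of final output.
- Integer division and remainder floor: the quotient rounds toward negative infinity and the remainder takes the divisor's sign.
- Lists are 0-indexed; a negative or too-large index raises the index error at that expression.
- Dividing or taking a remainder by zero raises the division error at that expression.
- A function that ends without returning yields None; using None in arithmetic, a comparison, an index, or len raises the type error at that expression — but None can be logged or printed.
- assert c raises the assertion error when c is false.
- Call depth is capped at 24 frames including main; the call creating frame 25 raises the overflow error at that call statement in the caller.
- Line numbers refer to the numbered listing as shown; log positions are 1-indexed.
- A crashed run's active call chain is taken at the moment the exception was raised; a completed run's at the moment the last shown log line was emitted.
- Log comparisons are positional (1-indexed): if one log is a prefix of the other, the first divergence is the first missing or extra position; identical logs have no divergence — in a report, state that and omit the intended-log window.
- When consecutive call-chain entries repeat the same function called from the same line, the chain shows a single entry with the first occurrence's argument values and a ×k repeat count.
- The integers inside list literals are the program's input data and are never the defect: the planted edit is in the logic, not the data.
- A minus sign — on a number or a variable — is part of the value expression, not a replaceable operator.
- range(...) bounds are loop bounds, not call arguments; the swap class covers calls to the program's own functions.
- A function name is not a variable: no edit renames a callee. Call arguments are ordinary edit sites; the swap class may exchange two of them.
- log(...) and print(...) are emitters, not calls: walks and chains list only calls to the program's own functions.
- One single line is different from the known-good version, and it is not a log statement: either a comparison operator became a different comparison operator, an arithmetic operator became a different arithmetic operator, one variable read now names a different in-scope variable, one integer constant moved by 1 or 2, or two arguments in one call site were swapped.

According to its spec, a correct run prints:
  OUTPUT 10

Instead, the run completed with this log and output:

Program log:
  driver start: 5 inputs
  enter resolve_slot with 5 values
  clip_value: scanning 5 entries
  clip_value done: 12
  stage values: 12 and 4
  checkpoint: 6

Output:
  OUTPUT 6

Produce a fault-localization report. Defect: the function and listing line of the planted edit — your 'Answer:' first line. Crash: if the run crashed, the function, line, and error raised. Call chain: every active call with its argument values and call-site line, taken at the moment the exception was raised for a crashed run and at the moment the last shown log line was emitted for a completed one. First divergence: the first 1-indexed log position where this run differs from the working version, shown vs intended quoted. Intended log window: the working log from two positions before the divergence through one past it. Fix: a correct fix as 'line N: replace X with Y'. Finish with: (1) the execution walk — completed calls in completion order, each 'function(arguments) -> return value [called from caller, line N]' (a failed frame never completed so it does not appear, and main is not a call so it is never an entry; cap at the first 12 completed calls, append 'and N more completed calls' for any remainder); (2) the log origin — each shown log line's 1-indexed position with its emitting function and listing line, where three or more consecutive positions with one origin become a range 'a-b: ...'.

Answer: the defect is in rank_cells at line 4.
The tell: Log line 6 is where behavior first shows: 'checkpoint: 6' appears instead of 'checkpoint: 10'.
Call chain: main.
First divergence: at position 6 the run shows 'checkpoint: 6' where the working version logs 'checkpoint: 10'.
Intended log window:
  4: clip_value done: 12
  5: stage values: 12 and 4
  6: checkpoint: 10
Execution walk:
  clip_value([9, 12, 6, 9, 7]) -> 12  [called from resolve_slot, line 17]
  rank_cells(0, 6) -> 6  [called from rank_cells, line 4]
  rank_cells(2, 4) -> 6  [called from rank_cells, line 4]
  rank_cells(4, 0) -> 6  [called from resolve_slot, line 20]
  resolve_slot([9, 12, 6, 9, 7]) -> 6  [called from main, line 26]
Log origins:
  1: logged in main at line 25
  2: logged in resolve_slot at line 16
  3: logged in clip_value at line 7
  4: logged in clip_value at line 12
  5: logged in resolve_slot at line 19
  6: logged in main at line 27
A correct fix: line 4: replace `2` with `1`.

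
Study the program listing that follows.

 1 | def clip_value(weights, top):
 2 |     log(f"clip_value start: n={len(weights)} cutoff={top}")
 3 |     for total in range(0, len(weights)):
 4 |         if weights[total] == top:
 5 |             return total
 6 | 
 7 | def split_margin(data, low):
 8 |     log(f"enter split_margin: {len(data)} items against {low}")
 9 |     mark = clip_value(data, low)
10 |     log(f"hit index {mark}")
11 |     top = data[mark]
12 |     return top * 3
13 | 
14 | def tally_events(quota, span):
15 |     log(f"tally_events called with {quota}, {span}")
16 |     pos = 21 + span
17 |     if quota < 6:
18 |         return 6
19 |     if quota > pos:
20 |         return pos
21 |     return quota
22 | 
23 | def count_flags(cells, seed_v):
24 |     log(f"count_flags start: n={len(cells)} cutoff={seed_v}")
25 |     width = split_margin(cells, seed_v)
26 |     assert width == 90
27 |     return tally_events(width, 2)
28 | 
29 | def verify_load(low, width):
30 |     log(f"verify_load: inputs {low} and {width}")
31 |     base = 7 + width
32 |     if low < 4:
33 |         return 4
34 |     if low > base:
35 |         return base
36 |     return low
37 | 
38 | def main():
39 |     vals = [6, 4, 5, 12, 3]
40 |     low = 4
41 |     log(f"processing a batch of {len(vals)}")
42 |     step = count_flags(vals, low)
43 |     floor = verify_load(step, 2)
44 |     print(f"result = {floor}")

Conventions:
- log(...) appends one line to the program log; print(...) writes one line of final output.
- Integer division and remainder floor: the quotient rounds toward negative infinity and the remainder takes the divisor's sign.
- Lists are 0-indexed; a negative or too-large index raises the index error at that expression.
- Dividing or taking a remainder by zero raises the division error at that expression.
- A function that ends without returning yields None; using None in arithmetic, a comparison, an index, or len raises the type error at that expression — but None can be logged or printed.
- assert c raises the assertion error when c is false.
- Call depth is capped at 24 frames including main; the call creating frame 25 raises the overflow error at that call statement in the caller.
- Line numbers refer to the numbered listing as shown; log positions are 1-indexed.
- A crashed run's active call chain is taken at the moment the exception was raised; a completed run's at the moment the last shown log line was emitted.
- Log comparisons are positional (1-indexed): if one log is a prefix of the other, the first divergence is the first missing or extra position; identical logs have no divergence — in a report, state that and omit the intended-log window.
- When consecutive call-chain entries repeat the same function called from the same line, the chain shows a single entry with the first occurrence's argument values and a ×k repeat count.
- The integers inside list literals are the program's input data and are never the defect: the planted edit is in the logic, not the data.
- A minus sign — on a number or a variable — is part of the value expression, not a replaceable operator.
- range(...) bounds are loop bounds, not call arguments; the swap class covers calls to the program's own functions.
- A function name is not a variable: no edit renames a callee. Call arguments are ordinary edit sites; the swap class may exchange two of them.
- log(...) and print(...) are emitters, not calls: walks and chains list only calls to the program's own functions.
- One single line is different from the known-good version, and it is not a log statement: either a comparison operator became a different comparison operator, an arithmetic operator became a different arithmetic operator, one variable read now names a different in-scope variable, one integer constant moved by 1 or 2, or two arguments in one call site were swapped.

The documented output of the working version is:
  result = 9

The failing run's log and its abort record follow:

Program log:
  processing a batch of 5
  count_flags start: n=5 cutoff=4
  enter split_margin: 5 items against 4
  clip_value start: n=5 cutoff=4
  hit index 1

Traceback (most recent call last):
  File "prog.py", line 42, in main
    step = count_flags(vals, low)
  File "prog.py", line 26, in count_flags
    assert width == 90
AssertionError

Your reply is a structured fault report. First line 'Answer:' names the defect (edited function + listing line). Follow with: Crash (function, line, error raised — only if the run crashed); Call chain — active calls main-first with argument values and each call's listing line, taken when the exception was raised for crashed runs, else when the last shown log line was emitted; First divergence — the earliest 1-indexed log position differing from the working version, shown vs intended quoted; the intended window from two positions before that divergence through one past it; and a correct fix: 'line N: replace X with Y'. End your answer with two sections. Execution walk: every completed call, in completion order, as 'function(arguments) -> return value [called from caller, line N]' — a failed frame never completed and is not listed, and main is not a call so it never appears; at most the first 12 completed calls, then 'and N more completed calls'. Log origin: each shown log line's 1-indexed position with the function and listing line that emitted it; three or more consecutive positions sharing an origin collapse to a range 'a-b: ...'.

Answer: the defect is in count_flags at line 26.
The tell: The shown log is a 5-line prefix of the intended one, whose next entry is 'tally_events called with 12, 2'.
Crash: count_flags, line 26, AssertionError.
Call chain: main -> count_flags([6, 4, 5, 12, 3], 4) (called at line 42).
First divergence: position 6 — after 5 matching lines the faulty run goes silent; intended next line 'tally_events called with 12, 2'.
Intended log window:
  4: clip_value start: n=5 cutoff=4
  5: hit index 1
  6: tally_events called with 12, 2
  7: verify_load: inputs 12 and 2
Execution walk:
  clip_value([6, 4, 5, 12, 3], 4) -> 1  [called from split_margin, line 9]
  split_margin([6, 4, 5, 12, 3], 4) -> 12  [called from count_flags, line 25]
Log origins:
  1 — main, line 41
  2 — count_flags, line 24
  3 — split_margin, line 8
  4 — clip_value, line 2
  5 — split_margin, line 10
A correct fix: line 26: replace `==` with `<=`.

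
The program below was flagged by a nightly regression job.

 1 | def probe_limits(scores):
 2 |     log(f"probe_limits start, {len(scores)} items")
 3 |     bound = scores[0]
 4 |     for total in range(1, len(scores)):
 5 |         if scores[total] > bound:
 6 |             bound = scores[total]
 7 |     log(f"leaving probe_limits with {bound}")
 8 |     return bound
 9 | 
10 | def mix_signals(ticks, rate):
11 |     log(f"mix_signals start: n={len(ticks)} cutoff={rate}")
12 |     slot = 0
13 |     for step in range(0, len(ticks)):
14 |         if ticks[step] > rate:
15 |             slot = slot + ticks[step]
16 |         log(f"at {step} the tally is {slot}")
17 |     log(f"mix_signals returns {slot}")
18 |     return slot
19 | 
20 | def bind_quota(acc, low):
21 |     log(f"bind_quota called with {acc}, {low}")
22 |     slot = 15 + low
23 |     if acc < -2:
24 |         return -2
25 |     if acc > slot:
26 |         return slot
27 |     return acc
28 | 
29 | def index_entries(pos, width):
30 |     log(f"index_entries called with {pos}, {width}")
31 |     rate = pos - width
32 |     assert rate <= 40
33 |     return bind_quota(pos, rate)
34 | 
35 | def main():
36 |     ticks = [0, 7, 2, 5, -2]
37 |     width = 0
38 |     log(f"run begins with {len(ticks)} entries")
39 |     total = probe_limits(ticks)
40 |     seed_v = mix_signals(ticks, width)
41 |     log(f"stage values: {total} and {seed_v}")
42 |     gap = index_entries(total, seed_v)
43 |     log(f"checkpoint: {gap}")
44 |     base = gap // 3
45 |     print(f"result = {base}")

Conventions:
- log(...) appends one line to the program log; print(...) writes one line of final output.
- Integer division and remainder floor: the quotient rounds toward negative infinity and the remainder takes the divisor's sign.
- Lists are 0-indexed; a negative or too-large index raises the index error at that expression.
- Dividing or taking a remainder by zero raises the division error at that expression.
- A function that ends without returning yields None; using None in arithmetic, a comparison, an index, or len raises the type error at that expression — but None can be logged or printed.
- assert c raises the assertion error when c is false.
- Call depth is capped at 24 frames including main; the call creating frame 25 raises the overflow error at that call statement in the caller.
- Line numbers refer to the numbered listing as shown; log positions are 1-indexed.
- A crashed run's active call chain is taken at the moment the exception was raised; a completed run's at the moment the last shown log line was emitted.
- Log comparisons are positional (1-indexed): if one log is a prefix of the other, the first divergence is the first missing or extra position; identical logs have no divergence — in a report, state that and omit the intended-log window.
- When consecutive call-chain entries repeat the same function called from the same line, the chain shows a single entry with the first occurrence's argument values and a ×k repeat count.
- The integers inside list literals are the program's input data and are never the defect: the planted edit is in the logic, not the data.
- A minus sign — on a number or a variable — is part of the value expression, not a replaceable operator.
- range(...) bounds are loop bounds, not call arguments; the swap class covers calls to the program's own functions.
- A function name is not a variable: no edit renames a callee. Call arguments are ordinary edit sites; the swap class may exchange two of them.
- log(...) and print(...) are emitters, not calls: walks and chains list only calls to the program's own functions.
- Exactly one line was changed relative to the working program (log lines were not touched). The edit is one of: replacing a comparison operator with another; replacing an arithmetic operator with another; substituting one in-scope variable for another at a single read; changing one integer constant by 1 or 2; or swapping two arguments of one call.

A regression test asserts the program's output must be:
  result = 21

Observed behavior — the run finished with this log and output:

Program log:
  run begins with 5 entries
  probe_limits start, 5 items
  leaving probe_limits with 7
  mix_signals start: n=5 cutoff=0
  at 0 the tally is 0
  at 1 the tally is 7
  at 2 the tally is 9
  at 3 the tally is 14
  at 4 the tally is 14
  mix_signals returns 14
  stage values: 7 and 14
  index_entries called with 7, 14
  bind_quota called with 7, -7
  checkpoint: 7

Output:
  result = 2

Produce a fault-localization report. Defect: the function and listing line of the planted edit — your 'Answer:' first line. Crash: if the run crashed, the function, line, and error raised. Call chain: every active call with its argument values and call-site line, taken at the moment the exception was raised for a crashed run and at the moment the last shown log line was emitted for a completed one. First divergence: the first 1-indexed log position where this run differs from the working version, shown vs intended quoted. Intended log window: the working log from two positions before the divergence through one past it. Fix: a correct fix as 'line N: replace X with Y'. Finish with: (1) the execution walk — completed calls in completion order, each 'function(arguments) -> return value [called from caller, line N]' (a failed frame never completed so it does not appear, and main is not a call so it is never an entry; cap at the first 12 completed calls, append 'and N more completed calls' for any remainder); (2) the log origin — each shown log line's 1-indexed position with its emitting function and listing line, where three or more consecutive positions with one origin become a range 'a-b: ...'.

Answer: the defect is in main at line 44.
Key observation: Every logged value matches the working version; the printed result is what differs.
Call chain: main.
First divergence: none (the log streams are identical).
Execution walk:
  probe_limits([0, 7, 2, 5, -2]) -> 7  [called from main, line 39]
  mix_signals([0, 7, 2, 5, -2], 0) -> 14  [called from main, line 40]
  bind_quota(7, -7) -> 7  [called from index_entries, line 33]
  index_entries(7, 14) -> 7  [called from main, line 42]
Log origin:
  1: emitted by main (line 38)
  2: emitted by probe_limits (line 2)
  3: emitted by probe_limits (line 7)
  4: emitted by mix_signals (line 11)
  5-9: emitted by mix_signals (line 16)
  10: emitted by mix_signals (line 17)
  11: emitted by main (line 41)
  12: emitted by index_entries (line 30)
  13: emitted by bind_quota (line 21)
  14: emitted by main (line 43)
A correct fix: line 44: replace `//` with `*`.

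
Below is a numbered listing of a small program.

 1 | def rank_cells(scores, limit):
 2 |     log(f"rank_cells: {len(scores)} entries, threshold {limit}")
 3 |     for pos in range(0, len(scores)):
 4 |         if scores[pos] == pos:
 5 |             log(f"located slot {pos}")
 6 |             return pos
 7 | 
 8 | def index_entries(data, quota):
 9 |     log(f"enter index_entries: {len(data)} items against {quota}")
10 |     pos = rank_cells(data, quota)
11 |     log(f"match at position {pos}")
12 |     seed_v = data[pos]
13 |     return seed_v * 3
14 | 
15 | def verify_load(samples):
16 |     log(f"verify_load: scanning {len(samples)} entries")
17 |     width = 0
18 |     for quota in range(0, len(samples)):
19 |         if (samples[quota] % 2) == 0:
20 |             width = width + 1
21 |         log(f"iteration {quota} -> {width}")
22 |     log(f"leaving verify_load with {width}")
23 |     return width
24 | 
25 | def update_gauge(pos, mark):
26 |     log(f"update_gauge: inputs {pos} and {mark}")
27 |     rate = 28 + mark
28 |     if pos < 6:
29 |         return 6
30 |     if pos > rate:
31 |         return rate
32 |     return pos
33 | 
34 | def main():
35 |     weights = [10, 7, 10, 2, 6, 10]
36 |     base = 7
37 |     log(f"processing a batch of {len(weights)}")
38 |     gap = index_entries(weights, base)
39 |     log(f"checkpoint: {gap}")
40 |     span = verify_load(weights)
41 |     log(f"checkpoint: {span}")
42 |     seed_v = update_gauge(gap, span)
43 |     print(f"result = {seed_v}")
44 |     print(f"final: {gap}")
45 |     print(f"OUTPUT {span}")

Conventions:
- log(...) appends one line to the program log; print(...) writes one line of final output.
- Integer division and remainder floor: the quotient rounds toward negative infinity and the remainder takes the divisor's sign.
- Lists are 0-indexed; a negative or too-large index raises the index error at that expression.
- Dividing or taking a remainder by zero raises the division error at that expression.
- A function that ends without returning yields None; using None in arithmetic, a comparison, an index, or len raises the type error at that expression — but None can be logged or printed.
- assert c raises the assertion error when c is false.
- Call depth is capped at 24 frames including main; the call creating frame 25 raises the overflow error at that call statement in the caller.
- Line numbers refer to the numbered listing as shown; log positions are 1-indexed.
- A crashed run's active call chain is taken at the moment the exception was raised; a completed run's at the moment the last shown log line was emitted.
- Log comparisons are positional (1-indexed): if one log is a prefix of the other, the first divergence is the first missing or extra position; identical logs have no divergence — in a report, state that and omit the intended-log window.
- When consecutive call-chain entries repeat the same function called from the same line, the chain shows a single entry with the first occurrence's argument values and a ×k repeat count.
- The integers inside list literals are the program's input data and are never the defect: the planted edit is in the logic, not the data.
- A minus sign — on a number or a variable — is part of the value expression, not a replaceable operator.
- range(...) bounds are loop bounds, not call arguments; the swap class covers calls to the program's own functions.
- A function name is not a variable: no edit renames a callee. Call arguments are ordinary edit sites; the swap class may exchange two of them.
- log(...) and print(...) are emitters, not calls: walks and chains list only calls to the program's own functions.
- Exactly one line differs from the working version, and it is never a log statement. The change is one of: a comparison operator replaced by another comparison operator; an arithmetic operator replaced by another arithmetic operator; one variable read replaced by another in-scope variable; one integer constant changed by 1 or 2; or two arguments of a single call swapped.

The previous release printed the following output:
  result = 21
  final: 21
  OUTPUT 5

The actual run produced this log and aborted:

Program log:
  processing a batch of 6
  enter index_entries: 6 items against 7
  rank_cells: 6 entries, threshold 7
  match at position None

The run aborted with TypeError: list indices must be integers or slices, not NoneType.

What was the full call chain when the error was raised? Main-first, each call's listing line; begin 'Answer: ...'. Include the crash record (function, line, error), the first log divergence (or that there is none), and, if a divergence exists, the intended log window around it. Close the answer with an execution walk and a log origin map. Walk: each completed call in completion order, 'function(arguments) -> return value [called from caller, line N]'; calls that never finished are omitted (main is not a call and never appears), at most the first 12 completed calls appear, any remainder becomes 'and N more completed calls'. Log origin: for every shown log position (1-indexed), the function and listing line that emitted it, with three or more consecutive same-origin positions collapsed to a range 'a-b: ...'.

Answer: main -> index_entries (called at line 38).
Core observation: The earliest visible damage is log position 4 — 'match at position None' rather than the intended 'located slot 1'.
Crash: index_entries, line 12, TypeError.
First divergence: position 4; shown 'match at position None' vs intended 'located slot 1'.
Intended log window:
  2: enter index_entries: 6 items against 7
  3: rank_cells: 6 entries, threshold 7
  4: located slot 1
  5: match at position 1
Execution walk:
  rank_cells([10, 7, 10, 2, 6, 10], 7) -> None  [called from index_entries, line 10]
Log origins:
  1: from main, line 37
  2: from index_entries, line 9
  3: from rank_cells, line 2
  4: from index_entries, line 11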